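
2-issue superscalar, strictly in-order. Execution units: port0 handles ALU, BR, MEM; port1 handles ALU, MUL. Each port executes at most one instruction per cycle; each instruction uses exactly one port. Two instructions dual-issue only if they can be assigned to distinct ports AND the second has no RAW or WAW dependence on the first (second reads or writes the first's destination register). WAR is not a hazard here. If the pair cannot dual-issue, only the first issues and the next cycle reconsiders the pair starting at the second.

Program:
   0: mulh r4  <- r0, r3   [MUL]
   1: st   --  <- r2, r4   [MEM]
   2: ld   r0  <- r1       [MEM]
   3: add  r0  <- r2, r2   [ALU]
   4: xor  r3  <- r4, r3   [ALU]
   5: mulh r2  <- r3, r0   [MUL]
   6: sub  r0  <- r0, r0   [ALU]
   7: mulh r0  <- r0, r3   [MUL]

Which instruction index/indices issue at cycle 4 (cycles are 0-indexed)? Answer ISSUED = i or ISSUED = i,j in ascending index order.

ISSUED = 5,6

0. mulh.MUL @i0  | RAW r4
1. st.MEM @i1  | no-port MEM/MEM
2. ld.MEM @i2  | WAW r0
3. add.ALU xor.ALU @i3/i4  | 2-wide
4. mulh.MUL sub.ALU @i5/i6  | 2-wide
5. mulh.MUL @i7  | tail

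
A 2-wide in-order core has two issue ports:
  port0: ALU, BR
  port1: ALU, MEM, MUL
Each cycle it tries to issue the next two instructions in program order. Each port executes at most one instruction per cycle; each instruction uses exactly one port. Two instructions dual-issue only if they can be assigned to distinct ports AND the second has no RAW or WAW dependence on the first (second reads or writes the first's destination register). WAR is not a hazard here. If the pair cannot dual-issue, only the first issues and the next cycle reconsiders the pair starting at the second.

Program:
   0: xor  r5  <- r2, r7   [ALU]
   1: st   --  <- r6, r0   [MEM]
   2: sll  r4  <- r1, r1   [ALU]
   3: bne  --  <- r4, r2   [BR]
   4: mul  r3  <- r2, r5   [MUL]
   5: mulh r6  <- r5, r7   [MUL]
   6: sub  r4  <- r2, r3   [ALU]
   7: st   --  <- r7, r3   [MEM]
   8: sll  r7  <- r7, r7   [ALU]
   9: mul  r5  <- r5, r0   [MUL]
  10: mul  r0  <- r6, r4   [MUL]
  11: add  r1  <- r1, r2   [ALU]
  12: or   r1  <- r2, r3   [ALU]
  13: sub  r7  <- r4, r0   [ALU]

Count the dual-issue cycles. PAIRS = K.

PAIRS = 6

#0 head=0: xor;st i0/i1 dual
#1 head=2: sll i2 RAW r4
#2 head=3: bne;mul i3/i4 dual
#3 head=5: mulh;sub i5/i6 dual
#4 head=7: st;sll i7/i8 dual
#5 head=9: mul i9 no-port MUL/MUL
#6 head=10: mul;add i10/i11 dual
#7 head=12: or;sub i12/i13 dual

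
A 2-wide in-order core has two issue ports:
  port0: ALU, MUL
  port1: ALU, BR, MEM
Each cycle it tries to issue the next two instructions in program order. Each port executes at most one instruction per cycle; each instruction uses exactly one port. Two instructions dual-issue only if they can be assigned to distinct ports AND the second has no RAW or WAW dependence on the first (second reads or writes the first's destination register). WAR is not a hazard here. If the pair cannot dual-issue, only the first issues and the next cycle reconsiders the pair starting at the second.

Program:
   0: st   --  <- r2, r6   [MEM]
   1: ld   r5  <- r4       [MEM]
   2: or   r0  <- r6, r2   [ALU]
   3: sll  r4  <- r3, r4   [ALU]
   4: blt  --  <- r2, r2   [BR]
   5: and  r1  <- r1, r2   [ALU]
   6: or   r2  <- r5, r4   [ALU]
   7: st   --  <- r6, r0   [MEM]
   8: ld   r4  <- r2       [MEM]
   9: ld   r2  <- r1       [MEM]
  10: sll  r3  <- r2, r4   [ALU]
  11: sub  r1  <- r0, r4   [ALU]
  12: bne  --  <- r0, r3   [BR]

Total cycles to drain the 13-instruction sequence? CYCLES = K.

CYCLES = 9

#0 head=0: st i0 no-port MEM/MEM
#1 head=1: ld or i1&i2 dual
#2 head=3: sll blt i3&i4 dual
#3 head=5: and or i5&i6 dual
#4 head=7: st i7 no-port MEM/MEM
#5 head=8: ld i8 no-port MEM/MEM
#6 head=9: ld i9 RAW r2
#7 head=10: sll sub i10&i11 dual
#8 head=12: bne i12 tail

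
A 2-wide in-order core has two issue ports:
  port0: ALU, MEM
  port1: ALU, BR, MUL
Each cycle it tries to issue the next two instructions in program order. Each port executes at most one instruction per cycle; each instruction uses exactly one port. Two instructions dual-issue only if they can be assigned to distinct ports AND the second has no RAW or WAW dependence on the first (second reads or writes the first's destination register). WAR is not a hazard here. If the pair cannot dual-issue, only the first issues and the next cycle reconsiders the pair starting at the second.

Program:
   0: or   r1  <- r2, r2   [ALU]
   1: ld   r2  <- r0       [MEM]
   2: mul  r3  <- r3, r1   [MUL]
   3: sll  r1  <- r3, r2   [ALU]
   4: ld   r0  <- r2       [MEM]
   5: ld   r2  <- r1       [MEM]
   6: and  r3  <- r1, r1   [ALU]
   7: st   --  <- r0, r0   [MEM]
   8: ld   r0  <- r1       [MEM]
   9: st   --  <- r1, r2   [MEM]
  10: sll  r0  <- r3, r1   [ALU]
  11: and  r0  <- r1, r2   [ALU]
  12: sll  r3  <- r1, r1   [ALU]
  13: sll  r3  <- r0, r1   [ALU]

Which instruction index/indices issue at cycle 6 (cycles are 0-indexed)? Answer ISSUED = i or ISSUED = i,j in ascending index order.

t=0 i0+i1:or.ALU/ld.MEM ; pair
t=1 i2:mul.MUL ; RAW r3
t=2 i3+i4:sll.ALU/ld.MEM ; pair
t=3 i5+i6:ld.MEM/and.ALU ; pair
t=4 i7:st.MEM ; no-port MEM/MEM
t=5 i8:ld.MEM ; no-port MEM/MEM
t=6 i9+i10:st.MEM/sll.ALU ; pair
t=7 i11+i12:and.ALU/sll.ALU ; pair
t=8 i13:sll.ALU ; tail

ISSUED = 9,10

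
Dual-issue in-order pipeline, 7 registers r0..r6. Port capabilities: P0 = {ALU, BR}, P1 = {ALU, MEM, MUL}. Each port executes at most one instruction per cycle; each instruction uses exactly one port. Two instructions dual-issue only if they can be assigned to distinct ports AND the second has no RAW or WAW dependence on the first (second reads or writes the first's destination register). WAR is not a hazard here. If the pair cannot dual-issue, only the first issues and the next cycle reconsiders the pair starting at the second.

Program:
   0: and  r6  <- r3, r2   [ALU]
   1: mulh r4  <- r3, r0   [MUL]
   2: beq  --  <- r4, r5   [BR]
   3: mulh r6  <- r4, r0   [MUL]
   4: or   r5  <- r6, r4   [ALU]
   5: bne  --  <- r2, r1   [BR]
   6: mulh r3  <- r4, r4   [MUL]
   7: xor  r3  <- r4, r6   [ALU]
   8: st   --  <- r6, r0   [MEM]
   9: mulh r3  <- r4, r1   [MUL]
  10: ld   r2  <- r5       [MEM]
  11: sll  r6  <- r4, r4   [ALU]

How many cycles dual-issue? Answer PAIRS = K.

c0: i0&i1 and.ALU+mulh.MUL  dual
c1: i2&i3 beq.BR+mulh.MUL  dual
c2: i4&i5 or.ALU+bne.BR  dual
c3: i6 mulh.MUL  WAW r3
c4: i7&i8 xor.ALU+st.MEM  dual
c5: i9 mulh.MUL  no-port MUL/MEM
c6: i10&i11 ld.MEM+sll.ALU  dual

PAIRS = 5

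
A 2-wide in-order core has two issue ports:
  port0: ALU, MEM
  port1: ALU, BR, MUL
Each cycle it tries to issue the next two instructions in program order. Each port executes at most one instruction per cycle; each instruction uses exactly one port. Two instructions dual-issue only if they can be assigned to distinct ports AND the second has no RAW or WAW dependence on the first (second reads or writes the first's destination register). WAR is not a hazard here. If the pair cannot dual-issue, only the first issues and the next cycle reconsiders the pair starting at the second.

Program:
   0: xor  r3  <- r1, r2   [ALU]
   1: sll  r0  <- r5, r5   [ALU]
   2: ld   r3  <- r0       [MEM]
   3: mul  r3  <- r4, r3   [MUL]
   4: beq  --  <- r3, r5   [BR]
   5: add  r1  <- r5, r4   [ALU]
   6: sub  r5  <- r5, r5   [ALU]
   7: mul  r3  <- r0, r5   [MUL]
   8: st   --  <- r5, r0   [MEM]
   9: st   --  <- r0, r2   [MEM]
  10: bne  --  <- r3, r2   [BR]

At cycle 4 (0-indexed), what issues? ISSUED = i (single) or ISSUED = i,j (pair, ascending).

[0] i0,i1  xor/sll  -- pair
[1] i2  ld  -- RAW+WAW r3
[2] i3  mul  -- no-port MUL/BR
[3] i4,i5  beq/add  -- pair
[4] i6  sub  -- RAW r5
[5] i7,i8  mul/st  -- pair
[6] i9,i10  st/bne  -- pair

ISSUED = 6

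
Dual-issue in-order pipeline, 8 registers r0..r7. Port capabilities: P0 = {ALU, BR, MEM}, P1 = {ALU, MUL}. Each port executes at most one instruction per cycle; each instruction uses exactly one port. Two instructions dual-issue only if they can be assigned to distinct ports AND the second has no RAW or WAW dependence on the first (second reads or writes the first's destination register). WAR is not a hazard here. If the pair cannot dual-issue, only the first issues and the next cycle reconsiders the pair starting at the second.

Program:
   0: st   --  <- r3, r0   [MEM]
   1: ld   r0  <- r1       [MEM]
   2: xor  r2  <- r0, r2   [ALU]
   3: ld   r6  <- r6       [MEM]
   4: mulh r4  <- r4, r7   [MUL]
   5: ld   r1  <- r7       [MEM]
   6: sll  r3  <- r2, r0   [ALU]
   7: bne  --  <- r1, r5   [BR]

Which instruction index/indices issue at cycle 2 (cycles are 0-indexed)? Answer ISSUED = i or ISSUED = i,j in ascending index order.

ISSUED = 2,3

  cy0 -> i0 (st) no-port MEM/MEM
  cy1 -> i1 (ld) RAW r0
  cy2 -> i2/i3 (xor+ld) 2-wide
  cy3 -> i4/i5 (mulh+ld) 2-wide
  cy4 -> i6/i7 (sll+bne) 2-wide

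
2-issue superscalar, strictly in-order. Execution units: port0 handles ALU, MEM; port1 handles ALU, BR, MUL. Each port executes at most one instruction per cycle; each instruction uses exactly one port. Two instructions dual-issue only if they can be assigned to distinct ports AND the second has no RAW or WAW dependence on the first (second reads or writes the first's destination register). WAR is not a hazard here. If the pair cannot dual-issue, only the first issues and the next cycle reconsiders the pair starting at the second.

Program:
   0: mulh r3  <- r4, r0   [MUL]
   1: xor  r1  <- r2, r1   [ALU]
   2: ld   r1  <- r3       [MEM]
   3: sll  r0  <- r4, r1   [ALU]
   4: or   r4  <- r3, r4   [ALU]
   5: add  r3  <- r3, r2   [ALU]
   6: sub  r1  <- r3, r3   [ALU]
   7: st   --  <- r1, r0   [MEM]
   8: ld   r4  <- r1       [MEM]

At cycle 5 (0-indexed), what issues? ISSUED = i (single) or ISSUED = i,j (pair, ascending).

ISSUED = 7

  cy0 -> i0,i1 (mulh.MUL/xor.ALU) pair
  cy1 -> i2 (ld.MEM) RAW r1
  cy2 -> i3,i4 (sll.ALU/or.ALU) pair
  cy3 -> i5 (add.ALU) RAW r3
  cy4 -> i6 (sub.ALU) RAW r1
  cy5 -> i7 (st.MEM) no-port MEM/MEM
  cy6 -> i8 (ld.MEM) tail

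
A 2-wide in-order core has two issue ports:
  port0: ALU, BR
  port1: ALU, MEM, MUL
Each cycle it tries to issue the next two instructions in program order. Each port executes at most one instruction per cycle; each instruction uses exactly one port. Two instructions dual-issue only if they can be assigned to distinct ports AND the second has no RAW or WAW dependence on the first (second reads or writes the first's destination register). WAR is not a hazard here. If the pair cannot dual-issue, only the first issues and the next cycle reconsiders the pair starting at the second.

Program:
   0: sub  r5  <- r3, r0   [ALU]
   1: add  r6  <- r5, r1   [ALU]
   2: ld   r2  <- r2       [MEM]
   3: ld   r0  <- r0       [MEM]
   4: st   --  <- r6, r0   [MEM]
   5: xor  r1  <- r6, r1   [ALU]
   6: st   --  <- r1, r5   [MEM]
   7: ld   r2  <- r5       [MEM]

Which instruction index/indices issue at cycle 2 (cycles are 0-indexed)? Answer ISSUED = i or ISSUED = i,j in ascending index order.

ISSUED = 3

[0] i0  sub.ALU  -- RAW r5
[1] i1&i2  add.ALU ld.MEM  -- dual
[2] i3  ld.MEM  -- no-port MEM/MEM
[3] i4&i5  st.MEM xor.ALU  -- dual
[4] i6  st.MEM  -- no-port MEM/MEM
[5] i7  ld.MEM  -- tail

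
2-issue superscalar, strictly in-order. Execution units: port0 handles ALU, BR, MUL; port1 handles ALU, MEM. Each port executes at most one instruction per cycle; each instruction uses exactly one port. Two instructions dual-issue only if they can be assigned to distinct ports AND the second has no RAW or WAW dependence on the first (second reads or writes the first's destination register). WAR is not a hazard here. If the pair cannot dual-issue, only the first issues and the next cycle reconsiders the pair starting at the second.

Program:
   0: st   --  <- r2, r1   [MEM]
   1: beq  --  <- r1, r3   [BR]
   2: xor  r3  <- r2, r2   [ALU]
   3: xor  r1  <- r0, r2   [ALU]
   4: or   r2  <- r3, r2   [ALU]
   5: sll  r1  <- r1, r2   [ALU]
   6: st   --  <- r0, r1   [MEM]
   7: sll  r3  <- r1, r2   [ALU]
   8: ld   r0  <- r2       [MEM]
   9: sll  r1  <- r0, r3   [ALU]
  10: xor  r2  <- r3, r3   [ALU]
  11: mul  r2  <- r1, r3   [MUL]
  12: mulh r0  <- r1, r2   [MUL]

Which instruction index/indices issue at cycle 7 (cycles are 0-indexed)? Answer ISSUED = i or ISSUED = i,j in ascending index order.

  cy0 -> i0,i1 (st+beq) pair
  cy1 -> i2,i3 (xor+xor) pair
  cy2 -> i4 (or) RAW r2
  cy3 -> i5 (sll) RAW r1
  cy4 -> i6,i7 (st+sll) pair
  cy5 -> i8 (ld) RAW r0
  cy6 -> i9,i10 (sll+xor) pair
  cy7 -> i11 (mul) no-port MUL/MUL
  cy8 -> i12 (mulh) tail

ISSUED = 11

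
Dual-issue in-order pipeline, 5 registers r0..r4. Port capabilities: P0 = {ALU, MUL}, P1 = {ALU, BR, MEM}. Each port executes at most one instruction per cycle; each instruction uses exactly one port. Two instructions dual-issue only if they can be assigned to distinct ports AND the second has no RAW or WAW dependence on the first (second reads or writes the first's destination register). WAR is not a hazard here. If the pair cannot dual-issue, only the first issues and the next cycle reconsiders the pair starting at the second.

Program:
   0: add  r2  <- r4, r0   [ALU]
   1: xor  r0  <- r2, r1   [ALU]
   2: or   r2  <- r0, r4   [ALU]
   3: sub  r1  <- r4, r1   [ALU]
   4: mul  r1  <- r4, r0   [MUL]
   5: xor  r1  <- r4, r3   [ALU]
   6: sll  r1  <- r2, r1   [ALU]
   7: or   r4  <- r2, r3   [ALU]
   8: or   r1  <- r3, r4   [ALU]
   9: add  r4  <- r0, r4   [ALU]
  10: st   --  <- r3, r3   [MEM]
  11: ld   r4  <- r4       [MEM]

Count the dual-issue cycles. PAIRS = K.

PAIRS = 3

#0 head=0: add.ALU i0 RAW r2
#1 head=1: xor.ALU i1 RAW r0
#2 head=2: or.ALU sub.ALU i2+i3 dual
#3 head=4: mul.MUL i4 WAW r1
#4 head=5: xor.ALU i5 RAW+WAW r1
#5 head=6: sll.ALU or.ALU i6+i7 dual
#6 head=8: or.ALU add.ALU i8+i9 dual
#7 head=10: st.MEM i10 no-port MEM/MEM
#8 head=11: ld.MEM i11 tail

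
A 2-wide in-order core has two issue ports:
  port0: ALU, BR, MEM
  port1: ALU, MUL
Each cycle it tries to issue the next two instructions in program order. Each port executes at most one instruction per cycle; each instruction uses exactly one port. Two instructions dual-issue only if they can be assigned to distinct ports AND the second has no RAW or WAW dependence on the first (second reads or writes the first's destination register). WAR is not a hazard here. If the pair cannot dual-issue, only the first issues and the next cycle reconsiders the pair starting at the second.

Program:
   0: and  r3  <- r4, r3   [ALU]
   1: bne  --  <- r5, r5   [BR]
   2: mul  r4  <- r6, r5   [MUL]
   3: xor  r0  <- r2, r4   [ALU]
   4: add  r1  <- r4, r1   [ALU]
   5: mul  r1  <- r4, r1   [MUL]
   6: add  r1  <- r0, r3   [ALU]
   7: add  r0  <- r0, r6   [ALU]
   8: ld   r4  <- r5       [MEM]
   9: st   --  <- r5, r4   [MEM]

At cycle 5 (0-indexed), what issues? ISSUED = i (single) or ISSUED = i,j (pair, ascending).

#0 head=0: and.ALU;bne.BR i0,i1 dual
#1 head=2: mul.MUL i2 RAW r4
#2 head=3: xor.ALU;add.ALU i3,i4 dual
#3 head=5: mul.MUL i5 WAW r1
#4 head=6: add.ALU;add.ALU i6,i7 dual
#5 head=8: ld.MEM i8 no-port MEM/MEM
#6 head=9: st.MEM i9 tail

ISSUED = 8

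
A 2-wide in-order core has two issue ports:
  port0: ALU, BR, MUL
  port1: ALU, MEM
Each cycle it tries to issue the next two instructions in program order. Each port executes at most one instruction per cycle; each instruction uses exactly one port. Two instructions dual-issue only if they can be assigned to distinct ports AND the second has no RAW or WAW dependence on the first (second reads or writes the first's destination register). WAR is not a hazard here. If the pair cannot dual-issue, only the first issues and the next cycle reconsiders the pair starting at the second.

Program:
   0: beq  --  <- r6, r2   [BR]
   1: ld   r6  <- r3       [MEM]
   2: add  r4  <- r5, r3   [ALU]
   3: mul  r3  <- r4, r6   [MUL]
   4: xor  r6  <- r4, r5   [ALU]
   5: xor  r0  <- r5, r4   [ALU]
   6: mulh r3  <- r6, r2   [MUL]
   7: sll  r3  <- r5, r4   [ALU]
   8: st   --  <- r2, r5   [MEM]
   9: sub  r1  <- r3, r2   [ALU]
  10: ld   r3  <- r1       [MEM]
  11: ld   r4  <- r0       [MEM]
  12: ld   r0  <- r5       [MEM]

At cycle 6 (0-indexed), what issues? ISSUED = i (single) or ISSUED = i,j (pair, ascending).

ISSUED = 10

c0: i0/i1 beq/ld  dual
c1: i2 add  RAW r4
c2: i3/i4 mul/xor  dual
c3: i5/i6 xor/mulh  dual
c4: i7/i8 sll/st  dual
c5: i9 sub  RAW r1
c6: i10 ld  no-port MEM/MEM
c7: i11 ld  no-port MEM/MEM
c8: i12 ld  tail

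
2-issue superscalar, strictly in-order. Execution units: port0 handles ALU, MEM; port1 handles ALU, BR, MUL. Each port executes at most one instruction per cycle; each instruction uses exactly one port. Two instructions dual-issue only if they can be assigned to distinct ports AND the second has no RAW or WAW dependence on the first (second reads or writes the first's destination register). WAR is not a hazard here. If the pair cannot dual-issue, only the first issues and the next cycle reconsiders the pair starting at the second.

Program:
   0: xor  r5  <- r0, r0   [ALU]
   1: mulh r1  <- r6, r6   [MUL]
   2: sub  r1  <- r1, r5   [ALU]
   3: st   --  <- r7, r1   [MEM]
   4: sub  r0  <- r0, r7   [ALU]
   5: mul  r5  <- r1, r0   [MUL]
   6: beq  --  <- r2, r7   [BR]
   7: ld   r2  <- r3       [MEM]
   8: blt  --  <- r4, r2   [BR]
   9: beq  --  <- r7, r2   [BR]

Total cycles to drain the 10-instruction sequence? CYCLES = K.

CYCLES = 7

c0: i0&i1 xor.ALU/mulh.MUL  dual
c1: i2 sub.ALU  RAW r1
c2: i3&i4 st.MEM/sub.ALU  dual
c3: i5 mul.MUL  no-port MUL/BR
c4: i6&i7 beq.BR/ld.MEM  dual
c5: i8 blt.BR  no-port BR/BR
c6: i9 beq.BR  tail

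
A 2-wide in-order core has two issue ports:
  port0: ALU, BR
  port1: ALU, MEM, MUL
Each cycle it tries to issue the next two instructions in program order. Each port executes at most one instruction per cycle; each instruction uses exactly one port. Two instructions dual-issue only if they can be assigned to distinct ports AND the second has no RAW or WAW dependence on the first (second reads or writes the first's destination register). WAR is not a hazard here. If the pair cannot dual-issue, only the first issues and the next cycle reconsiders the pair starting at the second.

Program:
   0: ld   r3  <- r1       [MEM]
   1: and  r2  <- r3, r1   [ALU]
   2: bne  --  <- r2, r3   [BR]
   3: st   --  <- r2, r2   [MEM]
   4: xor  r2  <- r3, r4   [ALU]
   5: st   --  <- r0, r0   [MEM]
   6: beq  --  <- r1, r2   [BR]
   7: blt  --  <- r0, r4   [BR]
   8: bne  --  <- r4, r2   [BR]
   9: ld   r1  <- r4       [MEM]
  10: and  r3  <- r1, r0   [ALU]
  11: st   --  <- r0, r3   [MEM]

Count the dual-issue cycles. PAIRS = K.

#0 head=0: ld i0 RAW r3
#1 head=1: and i1 RAW r2
#2 head=2: bne/st i2/i3 2-wide
#3 head=4: xor/st i4/i5 2-wide
#4 head=6: beq i6 no-port BR/BR
#5 head=7: blt i7 no-port BR/BR
#6 head=8: bne/ld i8/i9 2-wide
#7 head=10: and i10 RAW r3
#8 head=11: st i11 tail

PAIRS = 3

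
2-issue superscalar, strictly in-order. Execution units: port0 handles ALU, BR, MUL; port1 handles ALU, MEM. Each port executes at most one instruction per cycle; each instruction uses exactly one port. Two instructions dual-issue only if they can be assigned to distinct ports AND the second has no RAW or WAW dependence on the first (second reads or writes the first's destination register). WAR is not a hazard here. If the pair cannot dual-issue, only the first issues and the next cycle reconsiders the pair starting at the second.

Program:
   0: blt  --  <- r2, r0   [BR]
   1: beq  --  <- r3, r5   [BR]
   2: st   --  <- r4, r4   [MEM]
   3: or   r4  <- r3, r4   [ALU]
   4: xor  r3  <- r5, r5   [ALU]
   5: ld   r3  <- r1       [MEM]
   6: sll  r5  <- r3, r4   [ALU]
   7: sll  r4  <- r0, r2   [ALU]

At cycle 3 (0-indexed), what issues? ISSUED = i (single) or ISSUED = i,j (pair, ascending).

t=0 i0:blt.BR ; no-port BR/BR
t=1 i1/i2:beq.BR+st.MEM ; dual
t=2 i3/i4:or.ALU+xor.ALU ; dual
t=3 i5:ld.MEM ; RAW r3
t=4 i6/i7:sll.ALU+sll.ALU ; dual

ISSUED = 5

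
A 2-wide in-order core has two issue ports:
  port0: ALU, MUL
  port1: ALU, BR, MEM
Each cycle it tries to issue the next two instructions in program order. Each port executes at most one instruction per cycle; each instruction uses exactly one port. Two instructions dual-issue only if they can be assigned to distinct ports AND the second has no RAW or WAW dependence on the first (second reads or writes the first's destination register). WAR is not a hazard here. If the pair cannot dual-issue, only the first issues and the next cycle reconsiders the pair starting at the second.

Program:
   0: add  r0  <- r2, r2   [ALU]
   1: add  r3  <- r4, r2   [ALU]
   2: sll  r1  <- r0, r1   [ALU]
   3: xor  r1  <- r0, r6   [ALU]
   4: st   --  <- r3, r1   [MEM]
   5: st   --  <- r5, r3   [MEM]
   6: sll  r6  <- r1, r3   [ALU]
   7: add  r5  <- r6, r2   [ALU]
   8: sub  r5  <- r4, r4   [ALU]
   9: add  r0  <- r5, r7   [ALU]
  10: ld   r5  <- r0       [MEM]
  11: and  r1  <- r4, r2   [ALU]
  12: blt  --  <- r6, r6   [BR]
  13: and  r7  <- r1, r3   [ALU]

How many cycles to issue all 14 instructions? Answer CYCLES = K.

CYCLES = 10

0. add+add @i0&i1  | dual
1. sll @i2  | WAW r1
2. xor @i3  | RAW r1
3. st @i4  | no-port MEM/MEM
4. st+sll @i5&i6  | dual
5. add @i7  | WAW r5
6. sub @i8  | RAW r5
7. add @i9  | RAW r0
8. ld+and @i10&i11  | dual
9. blt+and @i12&i13  | dual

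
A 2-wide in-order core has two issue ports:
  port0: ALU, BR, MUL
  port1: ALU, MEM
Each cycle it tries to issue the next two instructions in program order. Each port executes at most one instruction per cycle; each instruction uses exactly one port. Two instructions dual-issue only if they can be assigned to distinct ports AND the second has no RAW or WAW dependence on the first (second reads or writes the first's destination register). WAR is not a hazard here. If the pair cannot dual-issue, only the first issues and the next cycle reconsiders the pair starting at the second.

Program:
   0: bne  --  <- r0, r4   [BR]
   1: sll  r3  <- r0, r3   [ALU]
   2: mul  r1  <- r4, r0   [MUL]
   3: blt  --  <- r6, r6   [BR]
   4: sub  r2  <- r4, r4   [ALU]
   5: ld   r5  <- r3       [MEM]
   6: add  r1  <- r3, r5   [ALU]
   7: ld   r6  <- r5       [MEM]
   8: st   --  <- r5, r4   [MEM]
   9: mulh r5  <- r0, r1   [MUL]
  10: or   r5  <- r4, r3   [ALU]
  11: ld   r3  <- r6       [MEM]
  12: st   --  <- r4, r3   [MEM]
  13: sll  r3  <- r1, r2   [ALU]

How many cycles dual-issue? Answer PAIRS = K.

PAIRS = 6

#0 head=0: bne sll i0,i1 dual
#1 head=2: mul i2 no-port MUL/BR
#2 head=3: blt sub i3,i4 dual
#3 head=5: ld i5 RAW r5
#4 head=6: add ld i6,i7 dual
#5 head=8: st mulh i8,i9 dual
#6 head=10: or ld i10,i11 dual
#7 head=12: st sll i12,i13 dual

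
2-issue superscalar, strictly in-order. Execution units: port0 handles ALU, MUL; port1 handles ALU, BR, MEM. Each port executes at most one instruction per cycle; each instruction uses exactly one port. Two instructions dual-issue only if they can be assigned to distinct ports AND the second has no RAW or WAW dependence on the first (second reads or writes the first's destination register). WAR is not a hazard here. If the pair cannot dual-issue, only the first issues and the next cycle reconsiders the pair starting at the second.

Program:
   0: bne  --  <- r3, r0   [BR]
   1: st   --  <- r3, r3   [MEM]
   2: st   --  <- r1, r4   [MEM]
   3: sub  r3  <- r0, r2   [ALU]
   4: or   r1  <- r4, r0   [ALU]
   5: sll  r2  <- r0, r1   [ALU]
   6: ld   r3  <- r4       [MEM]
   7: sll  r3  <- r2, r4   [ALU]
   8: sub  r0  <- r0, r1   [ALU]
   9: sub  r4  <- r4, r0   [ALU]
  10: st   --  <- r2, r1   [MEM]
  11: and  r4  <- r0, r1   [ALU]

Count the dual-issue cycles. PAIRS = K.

  cy0 -> i0 (bne.BR) no-port BR/MEM
  cy1 -> i1 (st.MEM) no-port MEM/MEM
  cy2 -> i2&i3 (st.MEM sub.ALU) pair
  cy3 -> i4 (or.ALU) RAW r1
  cy4 -> i5&i6 (sll.ALU ld.MEM) pair
  cy5 -> i7&i8 (sll.ALU sub.ALU) pair
  cy6 -> i9&i10 (sub.ALU st.MEM) pair
  cy7 -> i11 (and.ALU) tail

PAIRS = 4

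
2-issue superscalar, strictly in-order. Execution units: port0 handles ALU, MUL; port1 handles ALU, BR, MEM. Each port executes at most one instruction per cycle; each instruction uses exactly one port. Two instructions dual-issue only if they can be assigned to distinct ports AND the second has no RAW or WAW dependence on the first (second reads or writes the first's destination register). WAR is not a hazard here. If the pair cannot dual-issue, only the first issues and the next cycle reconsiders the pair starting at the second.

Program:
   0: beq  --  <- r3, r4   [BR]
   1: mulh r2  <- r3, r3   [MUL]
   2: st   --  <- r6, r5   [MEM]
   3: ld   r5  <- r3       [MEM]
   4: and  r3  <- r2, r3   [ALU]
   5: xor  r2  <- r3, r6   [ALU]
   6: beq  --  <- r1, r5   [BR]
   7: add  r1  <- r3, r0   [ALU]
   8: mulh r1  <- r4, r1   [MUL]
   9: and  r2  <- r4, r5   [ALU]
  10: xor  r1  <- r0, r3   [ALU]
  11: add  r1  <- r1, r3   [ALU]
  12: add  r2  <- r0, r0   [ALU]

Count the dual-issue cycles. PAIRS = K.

PAIRS = 5

0. beq mulh @i0&i1  | 2-wide
1. st @i2  | no-port MEM/MEM
2. ld and @i3&i4  | 2-wide
3. xor beq @i5&i6  | 2-wide
4. add @i7  | RAW+WAW r1
5. mulh and @i8&i9  | 2-wide
6. xor @i10  | RAW+WAW r1
7. add add @i11&i12  | 2-wide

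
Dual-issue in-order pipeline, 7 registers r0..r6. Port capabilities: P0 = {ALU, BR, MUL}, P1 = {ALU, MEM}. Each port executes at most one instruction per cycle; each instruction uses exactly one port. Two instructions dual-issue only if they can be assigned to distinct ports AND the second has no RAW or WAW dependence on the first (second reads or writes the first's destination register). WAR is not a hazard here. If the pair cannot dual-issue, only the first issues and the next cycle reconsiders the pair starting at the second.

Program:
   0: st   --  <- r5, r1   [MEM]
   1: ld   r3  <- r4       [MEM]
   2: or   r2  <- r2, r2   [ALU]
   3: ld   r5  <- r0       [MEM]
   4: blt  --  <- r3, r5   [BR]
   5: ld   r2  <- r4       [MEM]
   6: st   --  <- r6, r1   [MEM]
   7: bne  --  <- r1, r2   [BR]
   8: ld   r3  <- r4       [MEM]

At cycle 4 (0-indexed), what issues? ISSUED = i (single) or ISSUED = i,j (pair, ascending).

ISSUED = 6,7

[0] i0  st.MEM  -- no-port MEM/MEM
[1] i1/i2  ld.MEM or.ALU  -- 2-wide
[2] i3  ld.MEM  -- RAW r5
[3] i4/i5  blt.BR ld.MEM  -- 2-wide
[4] i6/i7  st.MEM bne.BR  -- 2-wide
[5] i8  ld.MEM  -- tail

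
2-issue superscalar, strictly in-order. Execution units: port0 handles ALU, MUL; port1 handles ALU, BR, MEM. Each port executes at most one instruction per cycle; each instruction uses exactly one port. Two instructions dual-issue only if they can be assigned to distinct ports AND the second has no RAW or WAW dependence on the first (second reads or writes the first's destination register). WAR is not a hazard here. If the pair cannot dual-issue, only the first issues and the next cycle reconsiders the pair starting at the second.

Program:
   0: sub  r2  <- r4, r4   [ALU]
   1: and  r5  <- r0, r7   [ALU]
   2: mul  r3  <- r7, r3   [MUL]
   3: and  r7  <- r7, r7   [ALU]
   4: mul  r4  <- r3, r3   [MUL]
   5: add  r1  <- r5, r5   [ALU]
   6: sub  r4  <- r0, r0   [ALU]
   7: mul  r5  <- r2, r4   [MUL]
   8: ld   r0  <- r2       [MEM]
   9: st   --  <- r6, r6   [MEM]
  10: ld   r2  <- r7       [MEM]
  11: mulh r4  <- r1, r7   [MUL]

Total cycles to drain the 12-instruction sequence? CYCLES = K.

CYCLES = 7

c0: i0+i1 sub.ALU;and.ALU  2-wide
c1: i2+i3 mul.MUL;and.ALU  2-wide
c2: i4+i5 mul.MUL;add.ALU  2-wide
c3: i6 sub.ALU  RAW r4
c4: i7+i8 mul.MUL;ld.MEM  2-wide
c5: i9 st.MEM  no-port MEM/MEM
c6: i10+i11 ld.MEM;mulh.MUL  2-wide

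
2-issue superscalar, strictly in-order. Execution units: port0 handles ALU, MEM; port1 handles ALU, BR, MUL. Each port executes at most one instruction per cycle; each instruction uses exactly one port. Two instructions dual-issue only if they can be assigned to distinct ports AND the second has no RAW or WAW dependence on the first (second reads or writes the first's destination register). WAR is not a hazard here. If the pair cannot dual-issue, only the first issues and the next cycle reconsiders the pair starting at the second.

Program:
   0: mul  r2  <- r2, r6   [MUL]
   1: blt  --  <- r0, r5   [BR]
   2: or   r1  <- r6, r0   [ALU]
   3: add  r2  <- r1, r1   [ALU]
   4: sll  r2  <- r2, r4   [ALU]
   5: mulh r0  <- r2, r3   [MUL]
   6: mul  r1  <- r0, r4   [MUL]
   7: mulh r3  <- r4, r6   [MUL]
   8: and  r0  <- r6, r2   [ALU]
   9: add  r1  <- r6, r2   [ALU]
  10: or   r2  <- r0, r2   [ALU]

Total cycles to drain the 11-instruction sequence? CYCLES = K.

CYCLES = 8

  cy0 -> i0 (mul) no-port MUL/BR
  cy1 -> i1/i2 (blt or) dual
  cy2 -> i3 (add) RAW+WAW r2
  cy3 -> i4 (sll) RAW r2
  cy4 -> i5 (mulh) no-port MUL/MUL
  cy5 -> i6 (mul) no-port MUL/MUL
  cy6 -> i7/i8 (mulh and) dual
  cy7 -> i9/i10 (add or) dual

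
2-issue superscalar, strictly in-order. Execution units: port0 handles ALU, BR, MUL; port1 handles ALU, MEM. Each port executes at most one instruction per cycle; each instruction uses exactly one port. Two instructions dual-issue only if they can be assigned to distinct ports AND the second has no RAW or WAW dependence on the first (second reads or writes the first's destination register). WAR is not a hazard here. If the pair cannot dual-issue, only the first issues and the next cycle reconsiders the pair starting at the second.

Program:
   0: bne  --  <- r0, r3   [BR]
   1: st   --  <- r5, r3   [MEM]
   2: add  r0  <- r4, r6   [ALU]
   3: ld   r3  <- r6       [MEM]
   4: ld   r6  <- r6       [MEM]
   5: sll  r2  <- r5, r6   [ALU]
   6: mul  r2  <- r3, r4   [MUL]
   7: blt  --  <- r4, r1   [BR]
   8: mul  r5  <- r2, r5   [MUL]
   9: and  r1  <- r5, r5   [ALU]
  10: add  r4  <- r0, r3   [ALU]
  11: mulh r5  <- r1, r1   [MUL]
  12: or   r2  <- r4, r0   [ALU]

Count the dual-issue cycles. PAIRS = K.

#0 head=0: bne+st i0/i1 2-wide
#1 head=2: add+ld i2/i3 2-wide
#2 head=4: ld i4 RAW r6
#3 head=5: sll i5 WAW r2
#4 head=6: mul i6 no-port MUL/BR
#5 head=7: blt i7 no-port BR/MUL
#6 head=8: mul i8 RAW r5
#7 head=9: and+add i9/i10 2-wide
#8 head=11: mulh+or i11/i12 2-wide

PAIRS = 4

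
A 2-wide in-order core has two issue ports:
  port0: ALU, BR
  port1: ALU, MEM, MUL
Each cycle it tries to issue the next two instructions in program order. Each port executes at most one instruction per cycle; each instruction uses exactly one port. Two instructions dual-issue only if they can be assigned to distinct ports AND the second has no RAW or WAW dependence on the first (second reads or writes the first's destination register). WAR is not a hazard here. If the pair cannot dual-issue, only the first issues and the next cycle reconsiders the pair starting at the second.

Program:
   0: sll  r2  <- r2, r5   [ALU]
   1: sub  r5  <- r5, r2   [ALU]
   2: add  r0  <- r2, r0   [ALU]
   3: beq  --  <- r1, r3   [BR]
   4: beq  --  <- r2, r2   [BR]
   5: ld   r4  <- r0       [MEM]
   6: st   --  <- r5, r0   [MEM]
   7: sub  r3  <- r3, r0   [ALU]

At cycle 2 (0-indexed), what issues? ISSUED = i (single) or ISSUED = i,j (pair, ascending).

ISSUED = 3

t=0 i0:sll.ALU ; RAW r2
t=1 i1&i2:sub.ALU add.ALU ; dual
t=2 i3:beq.BR ; no-port BR/BR
t=3 i4&i5:beq.BR ld.MEM ; dual
t=4 i6&i7:st.MEM sub.ALU ; dual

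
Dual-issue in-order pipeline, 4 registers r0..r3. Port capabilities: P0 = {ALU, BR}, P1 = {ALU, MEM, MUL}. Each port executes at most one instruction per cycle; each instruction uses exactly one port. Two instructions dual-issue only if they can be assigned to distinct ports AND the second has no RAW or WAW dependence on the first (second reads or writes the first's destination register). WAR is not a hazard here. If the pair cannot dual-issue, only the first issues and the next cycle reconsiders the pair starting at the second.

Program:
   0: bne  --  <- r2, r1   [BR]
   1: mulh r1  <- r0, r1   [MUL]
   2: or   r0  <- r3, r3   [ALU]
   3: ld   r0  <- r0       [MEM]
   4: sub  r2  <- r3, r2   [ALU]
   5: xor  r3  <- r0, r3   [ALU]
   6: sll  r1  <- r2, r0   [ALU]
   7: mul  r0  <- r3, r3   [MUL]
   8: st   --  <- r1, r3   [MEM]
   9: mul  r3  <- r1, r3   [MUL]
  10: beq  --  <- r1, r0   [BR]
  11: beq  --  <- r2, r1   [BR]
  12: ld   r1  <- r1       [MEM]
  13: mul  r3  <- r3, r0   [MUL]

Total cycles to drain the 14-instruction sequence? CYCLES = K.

CYCLES = 9

0. bne.BR;mulh.MUL @i0/i1  | 2-wide
1. or.ALU @i2  | RAW+WAW r0
2. ld.MEM;sub.ALU @i3/i4  | 2-wide
3. xor.ALU;sll.ALU @i5/i6  | 2-wide
4. mul.MUL @i7  | no-port MUL/MEM
5. st.MEM @i8  | no-port MEM/MUL
6. mul.MUL;beq.BR @i9/i10  | 2-wide
7. beq.BR;ld.MEM @i11/i12  | 2-wide
8. mul.MUL @i13  | tail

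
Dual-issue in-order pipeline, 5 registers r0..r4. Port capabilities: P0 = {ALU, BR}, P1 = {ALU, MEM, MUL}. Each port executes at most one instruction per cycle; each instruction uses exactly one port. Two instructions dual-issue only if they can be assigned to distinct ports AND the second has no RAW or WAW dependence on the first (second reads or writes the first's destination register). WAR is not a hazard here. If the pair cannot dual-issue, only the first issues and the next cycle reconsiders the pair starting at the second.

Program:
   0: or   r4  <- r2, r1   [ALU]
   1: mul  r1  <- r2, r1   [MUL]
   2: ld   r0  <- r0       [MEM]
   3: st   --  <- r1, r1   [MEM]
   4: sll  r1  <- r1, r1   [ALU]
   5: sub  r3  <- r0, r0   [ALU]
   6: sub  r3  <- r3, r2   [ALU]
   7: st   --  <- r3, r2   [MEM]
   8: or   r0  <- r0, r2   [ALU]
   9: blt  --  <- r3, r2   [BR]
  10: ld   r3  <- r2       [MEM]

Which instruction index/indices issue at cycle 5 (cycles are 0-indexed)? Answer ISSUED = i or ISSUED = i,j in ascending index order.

[0] i0/i1  or mul  -- 2-wide
[1] i2  ld  -- no-port MEM/MEM
[2] i3/i4  st sll  -- 2-wide
[3] i5  sub  -- RAW+WAW r3
[4] i6  sub  -- RAW r3
[5] i7/i8  st or  -- 2-wide
[6] i9/i10  blt ld  -- 2-wide

ISSUED = 7,8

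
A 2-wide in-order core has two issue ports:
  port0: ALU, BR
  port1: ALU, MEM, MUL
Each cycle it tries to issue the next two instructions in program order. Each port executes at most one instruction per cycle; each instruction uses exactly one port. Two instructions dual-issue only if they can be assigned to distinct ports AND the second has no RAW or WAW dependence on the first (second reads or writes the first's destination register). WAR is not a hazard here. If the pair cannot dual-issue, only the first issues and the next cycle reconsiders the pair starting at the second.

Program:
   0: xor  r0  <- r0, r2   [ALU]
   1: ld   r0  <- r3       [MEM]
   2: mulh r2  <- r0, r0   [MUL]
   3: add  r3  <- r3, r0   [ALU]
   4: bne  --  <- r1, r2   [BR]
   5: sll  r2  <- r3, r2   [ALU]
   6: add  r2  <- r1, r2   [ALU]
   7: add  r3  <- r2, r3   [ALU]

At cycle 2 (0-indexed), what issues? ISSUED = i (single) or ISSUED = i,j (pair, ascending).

ISSUED = 2,3

c0: i0 xor  WAW r0
c1: i1 ld  no-port MEM/MUL
c2: i2/i3 mulh+add  dual
c3: i4/i5 bne+sll  dual
c4: i6 add  RAW r2
c5: i7 add  tail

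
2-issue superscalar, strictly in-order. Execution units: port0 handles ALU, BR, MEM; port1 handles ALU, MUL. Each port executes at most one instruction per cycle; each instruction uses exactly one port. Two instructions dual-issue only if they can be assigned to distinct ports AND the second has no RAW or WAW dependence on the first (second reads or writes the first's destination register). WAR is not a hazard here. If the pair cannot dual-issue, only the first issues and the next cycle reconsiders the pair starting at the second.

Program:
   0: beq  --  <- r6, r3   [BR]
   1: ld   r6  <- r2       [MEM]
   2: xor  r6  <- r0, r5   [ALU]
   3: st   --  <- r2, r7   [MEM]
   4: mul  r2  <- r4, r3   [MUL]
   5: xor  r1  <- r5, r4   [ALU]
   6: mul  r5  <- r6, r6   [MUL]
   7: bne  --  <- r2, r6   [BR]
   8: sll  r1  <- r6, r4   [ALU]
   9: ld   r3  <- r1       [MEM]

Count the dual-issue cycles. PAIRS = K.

PAIRS = 3

#0 head=0: beq.BR i0 no-port BR/MEM
#1 head=1: ld.MEM i1 WAW r6
#2 head=2: xor.ALU/st.MEM i2&i3 2-wide
#3 head=4: mul.MUL/xor.ALU i4&i5 2-wide
#4 head=6: mul.MUL/bne.BR i6&i7 2-wide
#5 head=8: sll.ALU i8 RAW r1
#6 head=9: ld.MEM i9 tail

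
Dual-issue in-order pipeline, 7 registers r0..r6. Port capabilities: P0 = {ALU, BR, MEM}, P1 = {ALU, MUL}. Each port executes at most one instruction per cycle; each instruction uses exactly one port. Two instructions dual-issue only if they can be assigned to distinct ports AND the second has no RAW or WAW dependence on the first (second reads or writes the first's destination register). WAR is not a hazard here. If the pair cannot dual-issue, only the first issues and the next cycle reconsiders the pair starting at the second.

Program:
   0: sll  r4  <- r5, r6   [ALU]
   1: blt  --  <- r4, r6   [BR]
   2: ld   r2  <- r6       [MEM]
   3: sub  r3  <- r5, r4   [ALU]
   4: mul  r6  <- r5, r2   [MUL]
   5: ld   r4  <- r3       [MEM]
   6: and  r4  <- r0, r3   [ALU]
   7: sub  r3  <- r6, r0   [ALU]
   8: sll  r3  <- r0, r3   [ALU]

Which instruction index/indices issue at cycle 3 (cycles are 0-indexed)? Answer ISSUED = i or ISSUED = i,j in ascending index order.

#0 head=0: sll i0 RAW r4
#1 head=1: blt i1 no-port BR/MEM
#2 head=2: ld;sub i2&i3 dual
#3 head=4: mul;ld i4&i5 dual
#4 head=6: and;sub i6&i7 dual
#5 head=8: sll i8 tail

ISSUED = 4,5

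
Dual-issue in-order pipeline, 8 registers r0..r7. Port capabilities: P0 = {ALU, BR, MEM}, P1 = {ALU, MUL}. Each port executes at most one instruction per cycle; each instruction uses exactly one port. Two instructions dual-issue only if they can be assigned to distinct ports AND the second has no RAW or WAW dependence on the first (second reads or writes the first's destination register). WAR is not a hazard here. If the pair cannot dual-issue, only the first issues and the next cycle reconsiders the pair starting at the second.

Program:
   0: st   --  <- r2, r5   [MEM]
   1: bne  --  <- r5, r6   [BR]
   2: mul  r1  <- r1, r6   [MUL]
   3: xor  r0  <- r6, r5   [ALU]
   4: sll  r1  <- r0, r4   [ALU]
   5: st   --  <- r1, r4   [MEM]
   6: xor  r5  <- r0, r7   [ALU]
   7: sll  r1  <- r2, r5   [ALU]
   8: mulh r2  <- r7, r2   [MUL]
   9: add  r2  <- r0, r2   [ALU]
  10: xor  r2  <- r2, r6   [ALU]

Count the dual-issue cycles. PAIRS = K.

#0 head=0: st.MEM i0 no-port MEM/BR
#1 head=1: bne.BR/mul.MUL i1/i2 pair
#2 head=3: xor.ALU i3 RAW r0
#3 head=4: sll.ALU i4 RAW r1
#4 head=5: st.MEM/xor.ALU i5/i6 pair
#5 head=7: sll.ALU/mulh.MUL i7/i8 pair
#6 head=9: add.ALU i9 RAW+WAW r2
#7 head=10: xor.ALU i10 tail

PAIRS = 3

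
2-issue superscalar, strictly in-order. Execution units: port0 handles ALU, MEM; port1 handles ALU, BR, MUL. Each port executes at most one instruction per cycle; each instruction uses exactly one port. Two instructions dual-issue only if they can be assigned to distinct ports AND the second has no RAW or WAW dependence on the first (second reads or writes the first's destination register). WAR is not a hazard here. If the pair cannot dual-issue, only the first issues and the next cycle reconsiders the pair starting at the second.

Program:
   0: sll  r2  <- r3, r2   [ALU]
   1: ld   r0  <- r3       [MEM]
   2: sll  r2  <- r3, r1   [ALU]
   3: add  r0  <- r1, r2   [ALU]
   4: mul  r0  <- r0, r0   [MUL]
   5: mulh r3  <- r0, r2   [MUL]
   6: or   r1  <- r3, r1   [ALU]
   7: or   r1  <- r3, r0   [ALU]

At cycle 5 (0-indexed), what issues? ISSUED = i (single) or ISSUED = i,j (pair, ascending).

ISSUED = 6

0. sll+ld @i0/i1  | 2-wide
1. sll @i2  | RAW r2
2. add @i3  | RAW+WAW r0
3. mul @i4  | no-port MUL/MUL
4. mulh @i5  | RAW r3
5. or @i6  | WAW r1
6. or @i7  | tail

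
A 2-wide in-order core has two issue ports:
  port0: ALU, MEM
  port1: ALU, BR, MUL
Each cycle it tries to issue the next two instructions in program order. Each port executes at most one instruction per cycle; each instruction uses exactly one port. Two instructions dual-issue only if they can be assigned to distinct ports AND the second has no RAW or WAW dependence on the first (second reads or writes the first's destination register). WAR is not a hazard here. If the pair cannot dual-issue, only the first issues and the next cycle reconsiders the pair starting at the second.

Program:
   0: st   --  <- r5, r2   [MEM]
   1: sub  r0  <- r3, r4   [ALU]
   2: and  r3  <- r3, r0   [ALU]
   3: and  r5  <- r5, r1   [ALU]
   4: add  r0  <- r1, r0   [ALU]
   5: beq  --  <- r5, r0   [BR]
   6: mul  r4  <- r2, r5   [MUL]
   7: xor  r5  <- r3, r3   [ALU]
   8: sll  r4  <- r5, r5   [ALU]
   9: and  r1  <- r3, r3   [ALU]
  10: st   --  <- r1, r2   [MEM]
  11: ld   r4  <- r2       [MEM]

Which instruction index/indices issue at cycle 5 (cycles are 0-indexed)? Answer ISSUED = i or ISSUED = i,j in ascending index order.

ISSUED = 8,9

  cy0 -> i0,i1 (st.MEM/sub.ALU) pair
  cy1 -> i2,i3 (and.ALU/and.ALU) pair
  cy2 -> i4 (add.ALU) RAW r0
  cy3 -> i5 (beq.BR) no-port BR/MUL
  cy4 -> i6,i7 (mul.MUL/xor.ALU) pair
  cy5 -> i8,i9 (sll.ALU/and.ALU) pair
  cy6 -> i10 (st.MEM) no-port MEM/MEM
  cy7 -> i11 (ld.MEM) tail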